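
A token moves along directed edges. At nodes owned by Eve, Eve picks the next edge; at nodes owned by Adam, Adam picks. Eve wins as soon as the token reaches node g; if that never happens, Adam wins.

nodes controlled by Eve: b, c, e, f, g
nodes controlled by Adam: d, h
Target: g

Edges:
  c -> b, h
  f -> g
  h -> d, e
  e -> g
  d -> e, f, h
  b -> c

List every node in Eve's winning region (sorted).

e, f, g

A0 = {g}
A1: add {e, f} — e (Eve) has e→g; f (Eve) has f→g.
A2 = A1; e.g. b (Eve) has no edge into A1. Fixed point.
Eve's winning region = {e, f, g}.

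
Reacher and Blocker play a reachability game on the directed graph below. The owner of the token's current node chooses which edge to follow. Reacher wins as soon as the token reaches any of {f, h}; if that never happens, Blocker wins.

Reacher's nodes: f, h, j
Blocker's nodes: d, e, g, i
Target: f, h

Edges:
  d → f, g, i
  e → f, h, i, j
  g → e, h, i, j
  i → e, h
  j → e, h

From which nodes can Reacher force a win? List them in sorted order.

A0 = {f, h}
A1: add {j} — j (Reacher) has j→h.
A2 = A1; e.g. d (Blocker) can still go to g. Fixed point.
Reacher's winning region = {f, h, j}.

f, h, j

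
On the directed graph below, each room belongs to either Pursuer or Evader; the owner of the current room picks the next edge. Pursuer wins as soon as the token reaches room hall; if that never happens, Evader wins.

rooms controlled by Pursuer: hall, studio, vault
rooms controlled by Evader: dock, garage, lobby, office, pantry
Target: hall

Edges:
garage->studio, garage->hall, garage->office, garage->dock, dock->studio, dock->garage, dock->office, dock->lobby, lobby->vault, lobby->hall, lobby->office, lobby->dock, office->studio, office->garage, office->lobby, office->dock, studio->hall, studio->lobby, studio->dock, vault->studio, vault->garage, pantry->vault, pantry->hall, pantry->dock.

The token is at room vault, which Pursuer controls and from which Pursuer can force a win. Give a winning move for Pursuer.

studio

A0 = {hall}
A1: add {studio} — studio (Pursuer) has studio→hall.
A2: add {vault} — vault (Pursuer) has vault→studio.
A3 = A2; e.g. pantry (Evader) can still go to dock. Fixed point.
From vault, successor studio is in the attractor (rank 1); the other successor garage is not.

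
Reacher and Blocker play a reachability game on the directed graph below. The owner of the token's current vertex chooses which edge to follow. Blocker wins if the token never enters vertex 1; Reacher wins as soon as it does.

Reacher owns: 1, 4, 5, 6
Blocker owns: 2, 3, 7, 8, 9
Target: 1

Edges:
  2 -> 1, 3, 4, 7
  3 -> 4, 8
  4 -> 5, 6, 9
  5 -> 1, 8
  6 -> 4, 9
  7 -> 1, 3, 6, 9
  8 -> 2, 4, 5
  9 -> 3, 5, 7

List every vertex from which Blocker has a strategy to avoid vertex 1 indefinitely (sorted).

2, 3, 7, 8, 9

A0 = {1}
A1: add {5} — 5 (Reacher) has 5→1.
A2: add {4} — 4 (Reacher) has 4→5.
A3: add {6} — 6 (Reacher) has 6→4.
A4 = A3; e.g. 2 (Blocker) can still go to 3. Fixed point.
Reacher's attractor = {1, 4, 5, 6}; Blocker avoids the target exactly from the complement.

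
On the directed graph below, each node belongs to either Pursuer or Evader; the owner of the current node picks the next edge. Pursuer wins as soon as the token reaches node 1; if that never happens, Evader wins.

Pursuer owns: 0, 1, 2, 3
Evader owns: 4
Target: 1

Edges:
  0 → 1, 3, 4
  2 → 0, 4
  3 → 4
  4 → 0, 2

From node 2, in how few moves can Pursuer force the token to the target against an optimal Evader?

2

A0 = {1}
A1: add {0} — 0 (Pursuer) has 0→1.
A2: add {2} — 2 (Pursuer) has 2→0.
2 enters the attractor at level 2, so Pursuer can force the target in 2 moves from there.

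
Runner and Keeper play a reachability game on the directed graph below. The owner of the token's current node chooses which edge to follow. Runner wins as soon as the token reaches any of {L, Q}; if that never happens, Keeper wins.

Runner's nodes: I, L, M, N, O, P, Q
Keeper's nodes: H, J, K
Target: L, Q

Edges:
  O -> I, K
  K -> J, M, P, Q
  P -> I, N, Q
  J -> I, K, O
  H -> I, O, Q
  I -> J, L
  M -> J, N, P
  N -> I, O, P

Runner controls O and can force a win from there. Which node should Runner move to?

I

A0 = {L, Q}
A1: add {I, P} — I (Runner) has I→L; P (Runner) has P→Q.
A2: add {M, N, O} — M (Runner) has M→P; N (Runner) has N→I; O (Runner) has O→I.
A3: add {H} — H (Keeper): all of {I, O, Q} already in.
A4 = A3; e.g. J (Keeper) can still go to K. Fixed point.
From O, successor I is in the attractor (rank 1); the other successor K is not.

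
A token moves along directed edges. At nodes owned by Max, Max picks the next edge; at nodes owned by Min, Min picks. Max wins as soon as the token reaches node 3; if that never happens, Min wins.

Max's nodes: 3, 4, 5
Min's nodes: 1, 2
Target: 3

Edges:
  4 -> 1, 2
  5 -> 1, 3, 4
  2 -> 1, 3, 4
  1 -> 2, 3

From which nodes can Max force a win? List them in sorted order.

A0 = {3}
A1: add {5} — 5 (Max) has 5→3.
A2 = A1; e.g. 1 (Min) can still go to 2. Fixed point.
Max's winning region = {3, 5}.

3, 5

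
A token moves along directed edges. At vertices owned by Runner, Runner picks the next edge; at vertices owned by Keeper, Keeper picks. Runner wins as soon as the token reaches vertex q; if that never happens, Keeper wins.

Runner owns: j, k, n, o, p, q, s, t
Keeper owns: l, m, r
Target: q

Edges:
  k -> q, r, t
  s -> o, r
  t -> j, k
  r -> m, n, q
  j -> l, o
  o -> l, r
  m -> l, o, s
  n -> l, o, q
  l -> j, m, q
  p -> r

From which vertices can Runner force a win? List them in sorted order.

k, n, q, t

A0 = {q}
A1: add {k, n} — k (Runner) has k→q; n (Runner) has n→q.
A2: add {t} — t (Runner) has t→k.
A3 = A2; e.g. j (Runner) has no edge into A2. Fixed point.
Runner's winning region = {k, n, q, t}.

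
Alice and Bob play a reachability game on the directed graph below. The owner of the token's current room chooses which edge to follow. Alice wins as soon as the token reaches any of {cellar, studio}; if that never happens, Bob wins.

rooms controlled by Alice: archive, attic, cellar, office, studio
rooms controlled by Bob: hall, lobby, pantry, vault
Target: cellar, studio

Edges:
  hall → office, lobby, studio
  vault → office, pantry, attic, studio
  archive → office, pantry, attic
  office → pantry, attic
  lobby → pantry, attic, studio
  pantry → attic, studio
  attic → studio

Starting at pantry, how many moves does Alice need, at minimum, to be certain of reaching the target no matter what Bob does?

2

A0 = {cellar, studio}
A1: add {attic} — attic (Alice) has attic→studio.
A2: add {archive, office, pantry} — archive (Alice) has archive→attic; office (Alice) has office→attic; pantry (Bob): all of {attic, studio} already in.
pantry enters the attractor at level 2, so Alice can force the target in 2 moves from there.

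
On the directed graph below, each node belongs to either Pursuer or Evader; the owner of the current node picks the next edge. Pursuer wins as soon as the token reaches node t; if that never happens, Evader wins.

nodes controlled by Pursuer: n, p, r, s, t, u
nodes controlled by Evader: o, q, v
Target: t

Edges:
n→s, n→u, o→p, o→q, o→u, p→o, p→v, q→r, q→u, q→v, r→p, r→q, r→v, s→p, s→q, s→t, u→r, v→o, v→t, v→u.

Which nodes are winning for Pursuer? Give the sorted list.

n, s, t

A0 = {t}
A1: add {s} — s (Pursuer) has s→t.
A2: add {n} — n (Pursuer) has n→s.
A3 = A2; e.g. o (Evader) can still go to p. Fixed point.
Pursuer's winning region = {n, s, t}.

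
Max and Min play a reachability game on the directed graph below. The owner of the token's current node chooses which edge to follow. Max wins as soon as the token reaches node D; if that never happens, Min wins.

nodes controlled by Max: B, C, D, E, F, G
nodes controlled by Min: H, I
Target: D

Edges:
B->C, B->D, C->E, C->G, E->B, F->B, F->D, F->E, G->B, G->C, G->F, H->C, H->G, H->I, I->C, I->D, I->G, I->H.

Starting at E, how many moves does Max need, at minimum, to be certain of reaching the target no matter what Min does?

2

A0 = {D}
A1: add {B, F} — B (Max) has B→D; F (Max) has F→D.
A2: add {E, G} — E (Max) has E→B; G (Max) has G→B.
E enters the attractor at level 2, so Max can force the target in 2 moves from there.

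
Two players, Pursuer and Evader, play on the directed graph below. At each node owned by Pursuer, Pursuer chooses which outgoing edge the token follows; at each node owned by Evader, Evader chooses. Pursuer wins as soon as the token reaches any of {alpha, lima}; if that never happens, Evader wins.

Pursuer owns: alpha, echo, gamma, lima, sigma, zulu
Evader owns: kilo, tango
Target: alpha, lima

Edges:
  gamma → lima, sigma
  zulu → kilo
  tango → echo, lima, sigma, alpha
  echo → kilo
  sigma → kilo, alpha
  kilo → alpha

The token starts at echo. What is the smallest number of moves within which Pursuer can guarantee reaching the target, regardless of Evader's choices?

A0 = {alpha, lima}
A1: add {gamma, kilo, sigma} — gamma (Pursuer) has gamma→lima; sigma (Pursuer) has sigma→alpha; kilo (Evader): all of {alpha} already in.
A2: add {echo, zulu} — zulu (Pursuer) has zulu→kilo; echo (Pursuer) has echo→kilo.
echo enters the attractor at level 2, so Pursuer can force the target in 2 moves from there.

2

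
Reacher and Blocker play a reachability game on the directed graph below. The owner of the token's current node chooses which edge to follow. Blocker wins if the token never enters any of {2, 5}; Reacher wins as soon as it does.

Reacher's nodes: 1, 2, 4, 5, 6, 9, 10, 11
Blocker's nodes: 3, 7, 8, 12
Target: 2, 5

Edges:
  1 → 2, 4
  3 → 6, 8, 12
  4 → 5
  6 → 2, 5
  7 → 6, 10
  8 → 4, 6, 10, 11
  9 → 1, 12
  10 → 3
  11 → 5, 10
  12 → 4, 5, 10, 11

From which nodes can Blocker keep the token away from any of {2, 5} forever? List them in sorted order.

A0 = {2, 5}
A1: add {1, 4, 6, 11} — 1 (Reacher) has 1→2; 4 (Reacher) has 4→5; 6 (Reacher) has 6→2; 11 (Reacher) has 11→5.
A2: add {9} — 9 (Reacher) has 9→1.
A3 = A2; e.g. 3 (Blocker) can still go to 8. Fixed point.
Reacher's attractor = {1, 2, 4, 5, 6, 9, 11}; Blocker avoids the target exactly from the complement.

3, 7, 8, 10, 12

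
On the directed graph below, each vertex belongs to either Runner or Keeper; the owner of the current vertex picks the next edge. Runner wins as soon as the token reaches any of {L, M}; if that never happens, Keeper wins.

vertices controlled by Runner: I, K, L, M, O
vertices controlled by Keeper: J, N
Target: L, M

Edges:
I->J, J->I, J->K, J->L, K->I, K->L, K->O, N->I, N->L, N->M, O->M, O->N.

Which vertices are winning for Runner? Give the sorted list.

K, L, M, O

A0 = {L, M}
A1: add {K, O} — K (Runner) has K→L; O (Runner) has O→M.
A2 = A1; e.g. I (Runner) has no edge into A1. Fixed point.
Runner's winning region = {K, L, M, O}.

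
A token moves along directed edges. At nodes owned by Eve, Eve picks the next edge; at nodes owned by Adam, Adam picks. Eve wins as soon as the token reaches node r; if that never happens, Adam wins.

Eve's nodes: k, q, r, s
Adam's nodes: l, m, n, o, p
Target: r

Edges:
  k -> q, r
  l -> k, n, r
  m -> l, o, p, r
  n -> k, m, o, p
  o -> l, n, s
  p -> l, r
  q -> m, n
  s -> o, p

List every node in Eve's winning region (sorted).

k, r

A0 = {r}
A1: add {k} — k (Eve) has k→r.
A2 = A1; e.g. l (Adam) can still go to n. Fixed point.
Eve's winning region = {k, r}.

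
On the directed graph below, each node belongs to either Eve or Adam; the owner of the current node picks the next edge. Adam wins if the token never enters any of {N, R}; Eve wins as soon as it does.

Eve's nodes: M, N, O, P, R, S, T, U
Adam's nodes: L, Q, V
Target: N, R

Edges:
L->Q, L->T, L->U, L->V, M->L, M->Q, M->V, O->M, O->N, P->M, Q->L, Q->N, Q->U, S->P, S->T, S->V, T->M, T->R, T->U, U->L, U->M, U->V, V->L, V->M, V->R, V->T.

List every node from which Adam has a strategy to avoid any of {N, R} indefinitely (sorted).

L, M, P, Q, U, V

A0 = {N, R}
A1: add {O, T} — O (Eve) has O→N; T (Eve) has T→R.
A2: add {S} — S (Eve) has S→T.
A3 = A2; e.g. L (Adam) can still go to Q. Fixed point.
Eve's attractor = {N, O, R, S, T}; Adam avoids the target exactly from the complement.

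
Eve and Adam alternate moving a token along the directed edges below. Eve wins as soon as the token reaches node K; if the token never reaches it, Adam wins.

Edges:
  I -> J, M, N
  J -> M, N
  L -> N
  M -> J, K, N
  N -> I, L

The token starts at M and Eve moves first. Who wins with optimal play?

Track states (vertex, player-to-move).
A0 = {(K,Eve), (K,Adam)}
A1: add {(M,Eve)}.
(M,Eve) ∈ A1 ⇒ Eve forces the target.

Eve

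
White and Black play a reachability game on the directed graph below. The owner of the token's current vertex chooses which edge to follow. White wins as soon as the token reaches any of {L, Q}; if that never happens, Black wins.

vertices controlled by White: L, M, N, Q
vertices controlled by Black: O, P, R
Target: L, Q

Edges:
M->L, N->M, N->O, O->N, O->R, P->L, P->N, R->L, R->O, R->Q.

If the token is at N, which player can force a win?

A0 = {L, Q}
A1: add {M} — M (White) has M→L.
A2: add {N} — N (White) has N→M.
N ∈ A2, so White can force the target.

White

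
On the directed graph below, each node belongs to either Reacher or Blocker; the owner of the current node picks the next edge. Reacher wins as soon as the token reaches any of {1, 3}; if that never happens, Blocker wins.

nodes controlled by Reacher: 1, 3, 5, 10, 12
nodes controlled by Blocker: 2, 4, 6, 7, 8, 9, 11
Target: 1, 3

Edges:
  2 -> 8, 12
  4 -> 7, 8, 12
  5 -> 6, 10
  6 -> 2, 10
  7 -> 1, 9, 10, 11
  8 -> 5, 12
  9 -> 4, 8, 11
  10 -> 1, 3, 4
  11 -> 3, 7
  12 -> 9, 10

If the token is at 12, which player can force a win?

A0 = {1, 3}
A1: add {10} — 10 (Reacher) has 10→1.
A2: add {5, 12} — 5 (Reacher) has 5→10; 12 (Reacher) has 12→10.
12 ∈ A2, so Reacher can force the target.

Reacher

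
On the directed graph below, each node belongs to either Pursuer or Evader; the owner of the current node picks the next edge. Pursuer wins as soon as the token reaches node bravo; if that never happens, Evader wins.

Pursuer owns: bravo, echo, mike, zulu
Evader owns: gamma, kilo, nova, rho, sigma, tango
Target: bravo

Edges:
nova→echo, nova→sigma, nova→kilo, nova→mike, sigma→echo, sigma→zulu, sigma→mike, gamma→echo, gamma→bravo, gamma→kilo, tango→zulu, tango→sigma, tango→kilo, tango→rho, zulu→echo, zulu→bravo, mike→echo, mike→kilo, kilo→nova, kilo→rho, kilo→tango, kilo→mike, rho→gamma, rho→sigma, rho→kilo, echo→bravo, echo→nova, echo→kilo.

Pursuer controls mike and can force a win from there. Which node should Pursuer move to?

A0 = {bravo}
A1: add {echo, zulu} — echo (Pursuer) has echo→bravo; zulu (Pursuer) has zulu→bravo.
A2: add {mike} — mike (Pursuer) has mike→echo.
A3: add {sigma} — sigma (Evader): all of {echo, zulu, mike} already in.
A4 = A3; e.g. gamma (Evader) can still go to kilo. Fixed point.
From mike, successor echo is in the attractor (rank 1); the other successor kilo is not.

echo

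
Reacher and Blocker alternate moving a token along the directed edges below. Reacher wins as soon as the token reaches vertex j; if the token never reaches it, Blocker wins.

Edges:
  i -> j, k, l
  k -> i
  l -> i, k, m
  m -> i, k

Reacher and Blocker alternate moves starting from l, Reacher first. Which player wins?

Reacher

Track states (vertex, player-to-move).
A0 = {(j,Reacher), (j,Blocker)}
A1: add {(i,Reacher)}.
A2: add {(k,Blocker)}.
A3: add {(l,Reacher), (m,Reacher)}.
(l,Reacher) ∈ A3 ⇒ Reacher forces the target.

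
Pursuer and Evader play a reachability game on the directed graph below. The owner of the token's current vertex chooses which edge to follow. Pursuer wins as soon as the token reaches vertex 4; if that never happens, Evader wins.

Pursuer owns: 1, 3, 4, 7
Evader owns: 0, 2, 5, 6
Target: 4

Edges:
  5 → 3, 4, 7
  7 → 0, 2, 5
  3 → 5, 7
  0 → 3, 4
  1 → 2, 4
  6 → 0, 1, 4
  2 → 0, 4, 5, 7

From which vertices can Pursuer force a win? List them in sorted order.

1, 4

A0 = {4}
A1: add {1} — 1 (Pursuer) has 1→4.
A2 = A1; e.g. 0 (Evader) can still go to 3. Fixed point.
Pursuer's winning region = {1, 4}.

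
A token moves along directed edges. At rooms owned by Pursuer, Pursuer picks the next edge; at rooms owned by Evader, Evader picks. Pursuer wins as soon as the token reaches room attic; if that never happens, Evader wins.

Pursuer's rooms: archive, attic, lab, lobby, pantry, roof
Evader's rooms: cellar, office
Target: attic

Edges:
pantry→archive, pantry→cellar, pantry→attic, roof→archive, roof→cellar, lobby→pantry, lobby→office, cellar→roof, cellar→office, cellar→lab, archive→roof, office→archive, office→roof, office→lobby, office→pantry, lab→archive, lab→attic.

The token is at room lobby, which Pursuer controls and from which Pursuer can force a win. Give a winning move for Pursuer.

A0 = {attic}
A1: add {lab, pantry} — pantry (Pursuer) has pantry→attic; lab (Pursuer) has lab→attic.
A2: add {lobby} — lobby (Pursuer) has lobby→pantry.
A3 = A2; e.g. archive (Pursuer) has no edge into A2. Fixed point.
From lobby, successor pantry is in the attractor (rank 1); the other successor office is not.

pantry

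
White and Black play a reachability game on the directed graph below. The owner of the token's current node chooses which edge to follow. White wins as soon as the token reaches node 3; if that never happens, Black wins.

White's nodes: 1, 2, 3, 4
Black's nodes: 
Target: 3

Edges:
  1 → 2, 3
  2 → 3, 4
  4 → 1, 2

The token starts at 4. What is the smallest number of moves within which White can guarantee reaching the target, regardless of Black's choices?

A0 = {3}
A1: add {1, 2} — 1 (White) has 1→3; 2 (White) has 2→3.
A2: add {4} — 4 (White) has 4→1.
A2 = all vertices. Fixed point.
4 enters the attractor at level 2, so White can force the target in 2 moves from there.

2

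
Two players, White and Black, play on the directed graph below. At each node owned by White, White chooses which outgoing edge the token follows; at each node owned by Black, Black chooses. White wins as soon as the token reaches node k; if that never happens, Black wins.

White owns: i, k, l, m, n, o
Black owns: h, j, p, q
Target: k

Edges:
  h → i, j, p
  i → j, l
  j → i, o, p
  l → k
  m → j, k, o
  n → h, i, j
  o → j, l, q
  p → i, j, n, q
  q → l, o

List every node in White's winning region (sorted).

A0 = {k}
A1: add {l, m} — l (White) has l→k; m (White) has m→k.
A2: add {i, o} — i (White) has i→l; o (White) has o→l.
A3: add {n, q} — n (White) has n→i; q (Black): all of {l, o} already in.
A4 = A3; e.g. h (Black) can still go to j. Fixed point.
White's winning region = {i, k, l, m, n, o, q}.

i, k, l, m, n, o, q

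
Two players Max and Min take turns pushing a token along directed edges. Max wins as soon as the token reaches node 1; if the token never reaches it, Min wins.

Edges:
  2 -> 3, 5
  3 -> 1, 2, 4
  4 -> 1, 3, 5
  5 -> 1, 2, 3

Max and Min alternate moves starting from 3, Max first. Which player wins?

Track states (vertex, player-to-move).
A0 = {(1,Max), (1,Min)}
A1: add {(3,Max), (4,Max), (5,Max)}.
(3,Max) ∈ A1 ⇒ Max forces the target.

Max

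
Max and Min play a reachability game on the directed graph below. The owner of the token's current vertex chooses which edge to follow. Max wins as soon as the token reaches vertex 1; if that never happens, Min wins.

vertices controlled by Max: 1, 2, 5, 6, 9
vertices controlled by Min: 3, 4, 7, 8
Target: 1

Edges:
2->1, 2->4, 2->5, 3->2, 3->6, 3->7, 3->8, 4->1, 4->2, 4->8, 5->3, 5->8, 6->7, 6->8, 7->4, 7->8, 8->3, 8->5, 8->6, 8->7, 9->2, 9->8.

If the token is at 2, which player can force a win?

A0 = {1}
A1: add {2} — 2 (Max) has 2→1.
2 ∈ A1, so Max can force the target.

Max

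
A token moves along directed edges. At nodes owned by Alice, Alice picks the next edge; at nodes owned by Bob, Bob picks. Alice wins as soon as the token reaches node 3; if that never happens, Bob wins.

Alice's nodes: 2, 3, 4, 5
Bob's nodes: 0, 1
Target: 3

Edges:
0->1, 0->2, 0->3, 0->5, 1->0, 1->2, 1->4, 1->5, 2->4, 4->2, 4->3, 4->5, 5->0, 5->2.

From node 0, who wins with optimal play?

Bob

A0 = {3}
A1: add {4} — 4 (Alice) has 4→3.
A2: add {2} — 2 (Alice) has 2→4.
A3: add {5} — 5 (Alice) has 5→2.
A4 = A3; e.g. 0 (Bob) can still go to 1. Fixed point.
0 never enters the attractor, so Bob can avoid the target forever.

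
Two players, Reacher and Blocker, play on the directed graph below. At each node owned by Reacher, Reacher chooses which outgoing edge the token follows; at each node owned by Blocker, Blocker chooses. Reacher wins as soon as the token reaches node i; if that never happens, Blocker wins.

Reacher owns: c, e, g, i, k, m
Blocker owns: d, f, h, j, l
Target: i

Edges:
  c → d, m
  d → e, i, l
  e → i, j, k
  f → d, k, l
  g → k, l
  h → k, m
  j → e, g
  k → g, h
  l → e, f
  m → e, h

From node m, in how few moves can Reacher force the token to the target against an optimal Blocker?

A0 = {i}
A1: add {e} — e (Reacher) has e→i.
A2: add {m} — m (Reacher) has m→e.
m enters the attractor at level 2, so Reacher can force the target in 2 moves from there.

2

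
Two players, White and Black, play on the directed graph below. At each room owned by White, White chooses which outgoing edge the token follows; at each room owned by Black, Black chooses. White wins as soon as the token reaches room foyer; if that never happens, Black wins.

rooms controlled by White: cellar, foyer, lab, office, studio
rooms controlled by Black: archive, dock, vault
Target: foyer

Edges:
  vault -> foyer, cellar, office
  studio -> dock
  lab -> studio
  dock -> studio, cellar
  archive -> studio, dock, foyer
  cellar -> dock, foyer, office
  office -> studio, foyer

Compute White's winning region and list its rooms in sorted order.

cellar, foyer, office, vault

A0 = {foyer}
A1: add {cellar, office} — cellar (White) has cellar→foyer; office (White) has office→foyer.
A2: add {vault} — vault (Black): all of {foyer, cellar, office} already in.
A3 = A2; e.g. studio (White) has no edge into A2. Fixed point.
White's winning region = {cellar, foyer, office, vault}.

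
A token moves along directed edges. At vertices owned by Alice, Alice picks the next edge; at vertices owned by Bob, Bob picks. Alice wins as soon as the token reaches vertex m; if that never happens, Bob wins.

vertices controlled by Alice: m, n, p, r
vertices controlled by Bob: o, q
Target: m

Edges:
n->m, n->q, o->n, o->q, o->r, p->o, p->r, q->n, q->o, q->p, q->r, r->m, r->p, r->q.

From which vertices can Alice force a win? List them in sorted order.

m, n, p, r

A0 = {m}
A1: add {n, r} — n (Alice) has n→m; r (Alice) has r→m.
A2: add {p} — p (Alice) has p→r.
A3 = A2; e.g. o (Bob) can still go to q. Fixed point.
Alice's winning region = {m, n, p, r}.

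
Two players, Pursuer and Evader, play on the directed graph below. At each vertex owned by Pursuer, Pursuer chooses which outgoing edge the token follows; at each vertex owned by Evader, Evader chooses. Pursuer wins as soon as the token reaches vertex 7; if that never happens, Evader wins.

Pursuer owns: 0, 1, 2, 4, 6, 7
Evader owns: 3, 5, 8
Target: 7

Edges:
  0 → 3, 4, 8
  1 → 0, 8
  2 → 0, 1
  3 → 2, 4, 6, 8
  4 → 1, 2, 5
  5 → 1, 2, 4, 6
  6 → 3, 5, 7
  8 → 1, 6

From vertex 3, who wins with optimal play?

Evader

A0 = {7}
A1: add {6} — 6 (Pursuer) has 6→7.
A2 = A1; e.g. 0 (Pursuer) has no edge into A1. Fixed point.
3 never enters the attractor, so Evader can avoid the target forever.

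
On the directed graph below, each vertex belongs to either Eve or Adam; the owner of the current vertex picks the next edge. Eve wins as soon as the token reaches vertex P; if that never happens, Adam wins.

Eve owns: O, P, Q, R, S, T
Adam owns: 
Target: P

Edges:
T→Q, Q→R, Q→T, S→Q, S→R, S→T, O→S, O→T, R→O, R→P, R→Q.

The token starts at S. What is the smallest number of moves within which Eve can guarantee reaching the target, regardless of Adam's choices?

2

A0 = {P}
A1: add {R} — R (Eve) has R→P.
A2: add {Q, S} — Q (Eve) has Q→R; S (Eve) has S→R.
S enters the attractor at level 2, so Eve can force the target in 2 moves from there.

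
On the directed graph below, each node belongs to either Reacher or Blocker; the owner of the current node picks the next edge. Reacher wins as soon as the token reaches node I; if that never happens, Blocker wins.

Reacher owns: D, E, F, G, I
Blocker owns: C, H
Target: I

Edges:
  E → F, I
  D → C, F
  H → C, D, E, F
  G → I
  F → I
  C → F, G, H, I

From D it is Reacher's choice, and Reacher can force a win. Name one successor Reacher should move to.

F

A0 = {I}
A1: add {E, F, G} — E (Reacher) has E→I; F (Reacher) has F→I; G (Reacher) has G→I.
A2: add {D} — D (Reacher) has D→F.
A3 = A2; e.g. C (Blocker) can still go to H. Fixed point.
From D, successor F is in the attractor (rank 1); the other successor C is not.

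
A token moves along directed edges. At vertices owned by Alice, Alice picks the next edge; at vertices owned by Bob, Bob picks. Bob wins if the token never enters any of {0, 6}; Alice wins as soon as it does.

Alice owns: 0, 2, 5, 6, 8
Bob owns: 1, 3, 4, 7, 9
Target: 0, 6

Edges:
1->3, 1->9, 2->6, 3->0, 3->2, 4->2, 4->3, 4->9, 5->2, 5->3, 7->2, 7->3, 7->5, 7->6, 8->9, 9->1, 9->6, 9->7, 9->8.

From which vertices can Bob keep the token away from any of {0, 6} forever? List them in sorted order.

1, 4, 8, 9

A0 = {0, 6}
A1: add {2} — 2 (Alice) has 2→6.
A2: add {3, 5} — 3 (Bob): all of {0, 2} already in; 5 (Alice) has 5→2.
A3: add {7} — 7 (Bob): all of {2, 3, 5, 6} already in.
A4 = A3; e.g. 1 (Bob) can still go to 9. Fixed point.
Alice's attractor = {0, 2, 3, 5, 6, 7}; Bob avoids the target exactly from the complement.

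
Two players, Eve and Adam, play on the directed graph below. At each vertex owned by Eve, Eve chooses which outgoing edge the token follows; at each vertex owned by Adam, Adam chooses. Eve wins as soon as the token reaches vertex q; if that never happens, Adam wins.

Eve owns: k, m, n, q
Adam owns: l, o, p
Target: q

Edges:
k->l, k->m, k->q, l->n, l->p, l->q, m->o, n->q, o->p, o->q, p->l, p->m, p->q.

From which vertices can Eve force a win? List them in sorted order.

A0 = {q}
A1: add {k, n} — k (Eve) has k→q; n (Eve) has n→q.
A2 = A1; e.g. l (Adam) can still go to p. Fixed point.
Eve's winning region = {k, n, q}.

k, n, q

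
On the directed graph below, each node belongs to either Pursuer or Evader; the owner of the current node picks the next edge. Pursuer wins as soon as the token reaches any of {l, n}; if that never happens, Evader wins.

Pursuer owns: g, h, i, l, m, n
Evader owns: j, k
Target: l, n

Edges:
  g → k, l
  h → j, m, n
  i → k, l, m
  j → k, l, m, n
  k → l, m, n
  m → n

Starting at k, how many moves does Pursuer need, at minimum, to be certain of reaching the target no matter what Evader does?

2

A0 = {l, n}
A1: add {g, h, i, m} — g (Pursuer) has g→l; h (Pursuer) has h→n; i (Pursuer) has i→l; m (Pursuer) has m→n.
A2: add {k} — k (Evader): all of {l, m, n} already in.
k enters the attractor at level 2, so Pursuer can force the target in 2 moves from there.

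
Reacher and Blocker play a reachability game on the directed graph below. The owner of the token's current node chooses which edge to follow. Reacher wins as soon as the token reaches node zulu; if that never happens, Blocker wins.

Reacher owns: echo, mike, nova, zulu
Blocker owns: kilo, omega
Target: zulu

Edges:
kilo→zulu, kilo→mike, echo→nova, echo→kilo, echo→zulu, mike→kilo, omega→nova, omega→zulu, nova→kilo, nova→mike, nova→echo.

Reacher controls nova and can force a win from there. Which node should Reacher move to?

echo

A0 = {zulu}
A1: add {echo} — echo (Reacher) has echo→zulu.
A2: add {nova} — nova (Reacher) has nova→echo.
A3: add {omega} — omega (Blocker): all of {nova, zulu} already in.
A4 = A3; e.g. kilo (Blocker) can still go to mike. Fixed point.
From nova, successor echo is in the attractor (rank 1); the other successors kilo, mike are not.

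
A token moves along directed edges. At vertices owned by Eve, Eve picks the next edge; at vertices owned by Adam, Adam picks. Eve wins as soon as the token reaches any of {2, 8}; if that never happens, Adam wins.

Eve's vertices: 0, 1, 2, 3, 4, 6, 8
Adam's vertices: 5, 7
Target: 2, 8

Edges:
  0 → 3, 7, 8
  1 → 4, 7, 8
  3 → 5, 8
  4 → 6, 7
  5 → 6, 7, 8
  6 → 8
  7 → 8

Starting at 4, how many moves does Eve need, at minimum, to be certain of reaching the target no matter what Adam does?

2

A0 = {2, 8}
A1: add {0, 1, 3, 6, 7} — 0 (Eve) has 0→8; 1 (Eve) has 1→8; 3 (Eve) has 3→8; 6 (Eve) has 6→8; 7 (Adam): all of {8} already in.
A2: add {4, 5} — 4 (Eve) has 4→6; 5 (Adam): all of {6, 7, 8} already in.
A2 = all vertices. Fixed point.
4 enters the attractor at level 2, so Eve can force the target in 2 moves from there.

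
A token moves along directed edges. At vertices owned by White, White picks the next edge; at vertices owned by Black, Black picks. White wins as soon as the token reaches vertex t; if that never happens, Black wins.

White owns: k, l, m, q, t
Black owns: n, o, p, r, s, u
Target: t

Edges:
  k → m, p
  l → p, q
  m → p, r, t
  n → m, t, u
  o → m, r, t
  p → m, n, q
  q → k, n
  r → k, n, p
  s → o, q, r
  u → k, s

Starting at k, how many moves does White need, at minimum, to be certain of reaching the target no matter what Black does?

2

A0 = {t}
A1: add {m} — m (White) has m→t.
A2: add {k} — k (White) has k→m.
k enters the attractor at level 2, so White can force the target in 2 moves from there.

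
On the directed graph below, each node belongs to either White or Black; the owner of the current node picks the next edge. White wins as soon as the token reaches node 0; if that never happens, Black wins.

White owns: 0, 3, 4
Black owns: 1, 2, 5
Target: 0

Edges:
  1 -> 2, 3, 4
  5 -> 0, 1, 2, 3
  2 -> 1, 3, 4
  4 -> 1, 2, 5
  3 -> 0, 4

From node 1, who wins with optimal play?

Black

A0 = {0}
A1: add {3} — 3 (White) has 3→0.
A2 = A1; e.g. 1 (Black) can still go to 2. Fixed point.
1 never enters the attractor, so Black can avoid the target forever.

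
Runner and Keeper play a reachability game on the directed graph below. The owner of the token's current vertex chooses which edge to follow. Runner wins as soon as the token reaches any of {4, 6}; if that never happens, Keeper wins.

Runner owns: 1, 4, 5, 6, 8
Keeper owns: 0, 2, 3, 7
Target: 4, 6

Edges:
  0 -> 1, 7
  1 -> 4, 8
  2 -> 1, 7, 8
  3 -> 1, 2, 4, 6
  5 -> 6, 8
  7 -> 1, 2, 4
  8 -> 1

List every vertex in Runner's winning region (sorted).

A0 = {4, 6}
A1: add {1, 5} — 1 (Runner) has 1→4; 5 (Runner) has 5→6.
A2: add {8} — 8 (Runner) has 8→1.
A3 = A2; e.g. 0 (Keeper) can still go to 7. Fixed point.
Runner's winning region = {1, 4, 5, 6, 8}.

1, 4, 5, 6, 8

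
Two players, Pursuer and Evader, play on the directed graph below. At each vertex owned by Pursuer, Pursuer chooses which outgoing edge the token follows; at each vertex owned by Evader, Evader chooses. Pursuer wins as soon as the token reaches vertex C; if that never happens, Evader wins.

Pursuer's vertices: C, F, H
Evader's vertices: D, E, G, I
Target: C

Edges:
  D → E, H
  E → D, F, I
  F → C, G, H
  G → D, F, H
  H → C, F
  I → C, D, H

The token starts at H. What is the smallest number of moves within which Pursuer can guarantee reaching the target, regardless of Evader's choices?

1

A0 = {C}
A1: add {F, H} — F (Pursuer) has F→C; H (Pursuer) has H→C.
A2 = A1; e.g. D (Evader) can still go to E. Fixed point.
H enters the attractor at level 1, so Pursuer can force the target in 1 move from there.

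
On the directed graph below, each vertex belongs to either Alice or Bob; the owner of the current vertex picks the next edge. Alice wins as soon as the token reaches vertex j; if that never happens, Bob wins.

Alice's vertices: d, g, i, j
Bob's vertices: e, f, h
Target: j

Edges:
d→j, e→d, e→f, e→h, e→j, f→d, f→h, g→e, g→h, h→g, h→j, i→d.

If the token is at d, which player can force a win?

A0 = {j}
A1: add {d} — d (Alice) has d→j.
d ∈ A1, so Alice can force the target.

Alice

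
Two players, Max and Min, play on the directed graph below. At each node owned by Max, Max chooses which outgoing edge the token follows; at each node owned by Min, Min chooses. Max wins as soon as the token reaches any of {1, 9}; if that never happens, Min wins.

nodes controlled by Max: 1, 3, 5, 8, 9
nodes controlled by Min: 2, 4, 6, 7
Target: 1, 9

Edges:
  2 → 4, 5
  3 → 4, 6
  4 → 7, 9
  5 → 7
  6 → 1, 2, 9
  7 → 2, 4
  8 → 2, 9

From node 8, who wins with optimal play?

Max

A0 = {1, 9}
A1: add {8} — 8 (Max) has 8→9.
A2 = A1; e.g. 2 (Min) can still go to 4. Fixed point.
8 ∈ A1, so Max can force the target.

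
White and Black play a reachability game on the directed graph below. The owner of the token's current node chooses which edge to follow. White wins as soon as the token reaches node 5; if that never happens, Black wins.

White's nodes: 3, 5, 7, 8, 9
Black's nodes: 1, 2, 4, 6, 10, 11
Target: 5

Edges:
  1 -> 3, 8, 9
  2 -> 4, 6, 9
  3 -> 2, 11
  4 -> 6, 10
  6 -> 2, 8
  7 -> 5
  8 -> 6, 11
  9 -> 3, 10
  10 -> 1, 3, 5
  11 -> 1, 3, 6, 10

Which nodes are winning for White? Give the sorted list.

A0 = {5}
A1: add {7} — 7 (White) has 7→5.
A2 = A1; e.g. 1 (Black) can still go to 3. Fixed point.
White's winning region = {5, 7}.

5, 7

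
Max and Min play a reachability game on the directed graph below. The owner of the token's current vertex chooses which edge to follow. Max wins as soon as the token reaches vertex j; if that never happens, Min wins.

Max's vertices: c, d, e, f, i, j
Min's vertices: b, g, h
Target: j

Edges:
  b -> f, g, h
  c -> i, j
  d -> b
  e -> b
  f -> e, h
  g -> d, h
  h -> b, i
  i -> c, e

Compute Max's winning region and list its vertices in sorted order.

A0 = {j}
A1: add {c} — c (Max) has c→j.
A2: add {i} — i (Max) has i→c.
A3 = A2; e.g. b (Min) can still go to f. Fixed point.
Max's winning region = {c, i, j}.

c, i, j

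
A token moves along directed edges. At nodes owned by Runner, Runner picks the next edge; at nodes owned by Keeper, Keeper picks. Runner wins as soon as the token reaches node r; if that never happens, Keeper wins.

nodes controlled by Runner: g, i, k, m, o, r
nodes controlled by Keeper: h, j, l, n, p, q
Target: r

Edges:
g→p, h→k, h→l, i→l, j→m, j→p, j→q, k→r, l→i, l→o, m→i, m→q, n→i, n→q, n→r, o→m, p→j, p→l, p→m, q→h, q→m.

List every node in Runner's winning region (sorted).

A0 = {r}
A1: add {k} — k (Runner) has k→r.
A2 = A1; e.g. g (Runner) has no edge into A1. Fixed point.
Runner's winning region = {k, r}.

k, r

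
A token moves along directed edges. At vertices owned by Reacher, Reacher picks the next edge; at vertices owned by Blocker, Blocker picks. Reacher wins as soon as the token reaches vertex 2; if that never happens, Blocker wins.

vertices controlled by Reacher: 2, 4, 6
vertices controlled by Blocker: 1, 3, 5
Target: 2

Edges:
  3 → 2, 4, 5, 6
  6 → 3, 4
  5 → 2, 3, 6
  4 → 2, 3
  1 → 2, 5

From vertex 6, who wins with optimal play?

Reacher

A0 = {2}
A1: add {4} — 4 (Reacher) has 4→2.
A2: add {6} — 6 (Reacher) has 6→4.
A3 = A2; e.g. 1 (Blocker) can still go to 5. Fixed point.
6 ∈ A2, so Reacher can force the target.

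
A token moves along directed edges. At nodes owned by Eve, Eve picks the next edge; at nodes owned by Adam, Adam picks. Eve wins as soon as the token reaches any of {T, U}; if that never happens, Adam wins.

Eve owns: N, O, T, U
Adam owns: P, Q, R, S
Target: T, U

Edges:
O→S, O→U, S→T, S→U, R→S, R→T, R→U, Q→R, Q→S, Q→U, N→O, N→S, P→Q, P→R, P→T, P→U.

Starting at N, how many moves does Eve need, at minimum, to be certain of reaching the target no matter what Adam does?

2

A0 = {T, U}
A1: add {O, S} — O (Eve) has O→U; S (Adam): all of {T, U} already in.
A2: add {N, R} — N (Eve) has N→O; R (Adam): all of {S, T, U} already in.
N enters the attractor at level 2, so Eve can force the target in 2 moves from there.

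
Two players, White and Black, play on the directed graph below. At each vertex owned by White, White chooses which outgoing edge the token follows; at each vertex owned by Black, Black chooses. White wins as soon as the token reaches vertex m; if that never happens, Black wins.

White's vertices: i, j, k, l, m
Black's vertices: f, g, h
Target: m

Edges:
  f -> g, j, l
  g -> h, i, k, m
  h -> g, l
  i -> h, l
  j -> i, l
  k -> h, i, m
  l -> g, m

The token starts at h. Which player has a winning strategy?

Black

A0 = {m}
A1: add {k, l} — k (White) has k→m; l (White) has l→m.
A2: add {i, j} — i (White) has i→l; j (White) has j→l.
A3 = A2; e.g. f (Black) can still go to g. Fixed point.
h never enters the attractor, so Black can avoid the target forever.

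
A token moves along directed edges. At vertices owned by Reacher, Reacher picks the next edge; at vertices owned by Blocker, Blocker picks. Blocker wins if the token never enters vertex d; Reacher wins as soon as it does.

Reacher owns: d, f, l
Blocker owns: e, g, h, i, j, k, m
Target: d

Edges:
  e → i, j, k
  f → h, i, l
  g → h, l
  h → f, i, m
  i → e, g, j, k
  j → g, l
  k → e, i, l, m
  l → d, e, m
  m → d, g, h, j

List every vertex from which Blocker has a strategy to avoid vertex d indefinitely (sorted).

e, g, h, i, j, k, m

A0 = {d}
A1: add {l} — l (Reacher) has l→d.
A2: add {f} — f (Reacher) has f→l.
A3 = A2; e.g. e (Blocker) can still go to i. Fixed point.
Reacher's attractor = {d, f, l}; Blocker avoids the target exactly from the complement.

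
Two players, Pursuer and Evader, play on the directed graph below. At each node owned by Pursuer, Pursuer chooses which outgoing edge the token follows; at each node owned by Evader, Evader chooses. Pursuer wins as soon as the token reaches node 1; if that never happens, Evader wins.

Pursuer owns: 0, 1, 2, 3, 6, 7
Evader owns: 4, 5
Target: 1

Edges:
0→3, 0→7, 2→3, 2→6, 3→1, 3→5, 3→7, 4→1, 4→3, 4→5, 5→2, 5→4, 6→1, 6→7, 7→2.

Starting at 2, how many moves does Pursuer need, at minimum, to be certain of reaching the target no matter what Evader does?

A0 = {1}
A1: add {3, 6} — 3 (Pursuer) has 3→1; 6 (Pursuer) has 6→1.
A2: add {0, 2} — 0 (Pursuer) has 0→3; 2 (Pursuer) has 2→3.
2 enters the attractor at level 2, so Pursuer can force the target in 2 moves from there.

2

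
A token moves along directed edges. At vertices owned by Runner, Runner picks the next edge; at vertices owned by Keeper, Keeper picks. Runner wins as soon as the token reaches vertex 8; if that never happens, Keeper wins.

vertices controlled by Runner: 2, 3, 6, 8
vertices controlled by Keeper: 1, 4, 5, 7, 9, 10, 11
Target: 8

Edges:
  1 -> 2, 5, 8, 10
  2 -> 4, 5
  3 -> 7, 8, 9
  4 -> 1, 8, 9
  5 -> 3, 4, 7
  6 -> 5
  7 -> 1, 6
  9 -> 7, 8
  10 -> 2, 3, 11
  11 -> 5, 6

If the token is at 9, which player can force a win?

Keeper

A0 = {8}
A1: add {3} — 3 (Runner) has 3→8.
A2 = A1; e.g. 1 (Keeper) can still go to 2. Fixed point.
9 never enters the attractor, so Keeper can avoid the target forever.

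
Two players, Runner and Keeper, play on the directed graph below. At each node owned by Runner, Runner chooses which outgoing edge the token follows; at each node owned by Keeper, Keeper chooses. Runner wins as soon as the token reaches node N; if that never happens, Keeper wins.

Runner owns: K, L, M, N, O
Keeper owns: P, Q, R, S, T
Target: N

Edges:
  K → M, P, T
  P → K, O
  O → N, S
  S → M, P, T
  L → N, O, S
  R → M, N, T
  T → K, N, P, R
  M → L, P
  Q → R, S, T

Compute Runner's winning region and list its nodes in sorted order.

K, L, M, N, O, P

A0 = {N}
A1: add {L, O} — L (Runner) has L→N; O (Runner) has O→N.
A2: add {M} — M (Runner) has M→L.
A3: add {K} — K (Runner) has K→M.
A4: add {P} — P (Keeper): all of {K, O} already in.
A5 = A4; e.g. Q (Keeper) can still go to R. Fixed point.
Runner's winning region = {K, L, M, N, O, P}.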